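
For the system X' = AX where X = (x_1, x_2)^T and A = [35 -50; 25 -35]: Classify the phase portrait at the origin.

center

A = [[35,-50],[25,-35]]; det(A-λI) = λ^2 + 25.
λ = 0 ± 5i: zero real part.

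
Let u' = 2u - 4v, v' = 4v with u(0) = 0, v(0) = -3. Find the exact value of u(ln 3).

A = [[2,-4],[0,4]]; eigenvalues λ = 4, 2.
Eigenvectors: (2,-1) for λ=4, (-1,0) for λ=2.
From the initial condition, c_1 = 3, c_2 = 6.
u(ln 3) = (3)(3^4)(2) + (6)(3^2)(-1) = 432.

432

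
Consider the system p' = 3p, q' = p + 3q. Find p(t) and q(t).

Coefficient matrix A = [[3, 0], [1, 3]].
Characteristic polynomial det(A - λI) = λ^2 - 6λ + 9 = 0.
Single eigenvalue λ = 3 with algebraic multiplicity 2.
Eigenvector v = (0,1); generalized eigenvector w with (A-λI)w=v is (1,-2).
General solution: e^(3t)[K_1·v + K_2·(t·v + w)].

p(t) = K_2e^(3t), q(t) = K_1e^(3t) + K_2te^(3t) - 2K_2e^(3t)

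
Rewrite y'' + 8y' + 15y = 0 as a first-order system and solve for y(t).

y(t) = C_1e^(-5t) + C_2e^(-3t)

Let x_1 = y, x_2 = y'. Then x_1' = x_2 and x_2' = -15x_1 - 8x_2.
A = [[0,1],[-15,-8]]; det(A-λI) = λ^2 + 8λ + 15.
Eigenvalues λ = -5, -3 with eigenvectors (1,-5), (1,-3).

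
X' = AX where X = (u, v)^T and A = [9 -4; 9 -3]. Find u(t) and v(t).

Coefficient matrix A = [[9, -4], [9, -3]].
Characteristic polynomial det(A - λI) = λ^2 - 6λ + 9 = 0.
Single eigenvalue λ = 3 with algebraic multiplicity 2.
Eigenvector v = (-2,-3); generalized eigenvector w with (A-λI)w=v is (-1,-1).
General solution: e^(3t)[K_1·v + K_2·(t·v + w)].

u(t) = -2K_1e^(3t) - 2K_2te^(3t) - K_2e^(3t), v(t) = -3K_1e^(3t) - 3K_2te^(3t) - K_2e^(3t)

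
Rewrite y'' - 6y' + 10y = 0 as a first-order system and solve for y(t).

Let x_1 = y, x_2 = y'. Then x_1' = x_2 and x_2' = -10x_1 + 6x_2.
A = [[0,1],[-10,6]]; det(A-λI) = λ^2 - 6λ + 10.
Eigenvalues λ = 3 ± i.

y(t) = C_1e^(3t)cos(t) + C_2e^(3t)sin(t)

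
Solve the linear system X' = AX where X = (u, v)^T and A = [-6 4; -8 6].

Coefficient matrix A = [[-6, 4], [-8, 6]].
Characteristic polynomial det(A - λI) = λ^2 - 4 = 0.
Eigenvalues λ = 2, -2.
For λ=2: (A-λI) row 1 is [-8, 4], so an eigenvector is (1, 2).
For λ=-2: (A-λI) row 1 is [-4, 4], so an eigenvector is (1, 1).
General solution: C_1e^(2t)(1,2) + C_2e^(-2t)(1,1).

u(t) = C_1e^(2t) + C_2e^(-2t), v(t) = 2C_1e^(2t) + C_2e^(-2t)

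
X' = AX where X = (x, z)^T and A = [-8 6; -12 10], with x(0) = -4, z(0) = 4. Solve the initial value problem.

Coefficient matrix A = [[-8, 6], [-12, 10]].
Characteristic polynomial det(A - λI) = λ^2 - 2λ - 8 = 0.
Eigenvalues λ = -2, 4.
For λ=-2: (A-λI) row 1 is [-6, 6], so an eigenvector is (-1, -1).
For λ=4: (A-λI) row 1 is [-12, 6], so an eigenvector is (1, 2).
General solution: C_1e^(-2t)(-1,-1) + C_2e^(4t)(1,2).
Applying x(0)=-4, z(0)=4 gives C_1=12, C_2=8.

x(t) = 8e^(4t) - 12e^(-2t), z(t) = 16e^(4t) - 12e^(-2t)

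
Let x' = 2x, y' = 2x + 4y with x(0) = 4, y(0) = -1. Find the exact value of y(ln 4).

A = [[2,0],[2,4]]; eigenvalues λ = 2, 4.
Eigenvectors: (-1,1) for λ=2, (0,1) for λ=4.
From the initial condition, c_1 = -4, c_2 = 3.
y(ln 4) = (-4)(4^2)(1) + (3)(4^4)(1) = 704.

704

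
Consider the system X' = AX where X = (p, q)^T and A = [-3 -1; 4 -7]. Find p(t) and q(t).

p(t) = -K_1e^(-5t) - K_2te^(-5t) + K_2e^(-5t), q(t) = -2K_1e^(-5t) - 2K_2te^(-5t) + 3K_2e^(-5t)

Coefficient matrix A = [[-3, -1], [4, -7]].
Characteristic polynomial det(A - λI) = λ^2 + 10λ + 25 = 0.
Single eigenvalue λ = -5 with algebraic multiplicity 2.
Eigenvector v = (-1,-2); generalized eigenvector w with (A-λI)w=v is (1,3).
General solution: e^(-5t)[K_1·v + K_2·(t·v + w)].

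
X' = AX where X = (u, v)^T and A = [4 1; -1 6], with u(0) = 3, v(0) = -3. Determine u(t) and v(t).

u(t) = -6te^(5t) + 3e^(5t), v(t) = -6te^(5t) - 3e^(5t)

Coefficient matrix A = [[4, 1], [-1, 6]].
Characteristic polynomial det(A - λI) = λ^2 - 10λ + 25 = 0.
Single eigenvalue λ = 5 with algebraic multiplicity 2.
Eigenvector v = (-1,-1); generalized eigenvector w with (A-λI)w=v is (1,0).
General solution: e^(5t)[K_1·v + K_2·(t·v + w)].
Applying u(0)=3, v(0)=-3 gives K_1=3, K_2=6.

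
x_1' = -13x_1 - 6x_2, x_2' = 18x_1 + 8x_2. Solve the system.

Coefficient matrix A = [[-13, -6], [18, 8]].
Characteristic polynomial det(A - λI) = λ^2 + 5λ + 4 = 0.
Eigenvalues λ = -4, -1.
For λ=-4: (A-λI) row 1 is [-9, -6], so an eigenvector is (-2, 3).
For λ=-1: (A-λI) row 1 is [-12, -6], so an eigenvector is (-1, 2).
General solution: K_1e^(-4t)(-2,3) + K_2e^(-t)(-1,2).

x_1(t) = -2K_1e^(-4t) - K_2e^(-t), x_2(t) = 3K_1e^(-4t) + 2K_2e^(-t)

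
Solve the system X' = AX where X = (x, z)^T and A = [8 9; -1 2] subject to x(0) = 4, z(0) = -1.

x(t) = 3te^(5t) + 4e^(5t), z(t) = -te^(5t) - e^(5t)

Coefficient matrix A = [[8, 9], [-1, 2]].
Characteristic polynomial det(A - λI) = λ^2 - 10λ + 25 = 0.
Single eigenvalue λ = 5 with algebraic multiplicity 2.
Eigenvector v = (3,-1); generalized eigenvector w with (A-λI)w=v is (-2,1).
General solution: e^(5t)[C_1·v + C_2·(t·v + w)].
Applying x(0)=4, z(0)=-1 gives C_1=2, C_2=1.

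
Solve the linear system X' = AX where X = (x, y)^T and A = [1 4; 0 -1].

x(t) = c_1e^(t) - 2c_2e^(-t), y(t) = c_2e^(-t)

Coefficient matrix A = [[1, 4], [0, -1]].
Characteristic polynomial det(A - λI) = λ^2 - 1 = 0.
Eigenvalues λ = 1, -1.
For λ=1: (A-λI) row 1 is [0, 4], so an eigenvector is (1, 0).
For λ=-1: (A-λI) row 1 is [2, 4], so an eigenvector is (-2, 1).
General solution: c_1e^(t)(1,0) + c_2e^(-t)(-2,1).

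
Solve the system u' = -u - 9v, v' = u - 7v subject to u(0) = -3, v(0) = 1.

u(t) = -18te^(-4t) - 3e^(-4t), v(t) = -6te^(-4t) + e^(-4t)

Coefficient matrix A = [[-1, -9], [1, -7]].
Characteristic polynomial det(A - λI) = λ^2 + 8λ + 16 = 0.
Single eigenvalue λ = -4 with algebraic multiplicity 2.
Eigenvector v = (-3,-1); generalized eigenvector w with (A-λI)w=v is (2,1).
General solution: e^(-4t)[C_1·v + C_2·(t·v + w)].
Applying u(0)=-3, v(0)=1 gives C_1=5, C_2=6.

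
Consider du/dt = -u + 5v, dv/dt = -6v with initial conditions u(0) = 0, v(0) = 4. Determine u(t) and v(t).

u(t) = 4e^(-t) - 4e^(-6t), v(t) = 4e^(-6t)

Coefficient matrix A = [[-1, 5], [0, -6]].
Characteristic polynomial det(A - λI) = λ^2 + 7λ + 6 = 0.
Eigenvalues λ = -1, -6.
For λ=-1: (A-λI) row 1 is [0, 5], so an eigenvector is (-1, 0).
For λ=-6: (A-λI) row 1 is [5, 5], so an eigenvector is (1, -1).
General solution: K_1e^(-t)(-1,0) + K_2e^(-6t)(1,-1).
Applying u(0)=0, v(0)=4 gives K_1=-4, K_2=-4.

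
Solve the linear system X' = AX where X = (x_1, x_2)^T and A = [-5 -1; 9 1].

x_1(t) = C_1e^(-2t) + C_2te^(-2t), x_2(t) = -3C_1e^(-2t) - 3C_2te^(-2t) - C_2e^(-2t)

Coefficient matrix A = [[-5, -1], [9, 1]].
Characteristic polynomial det(A - λI) = λ^2 + 4λ + 4 = 0.
Single eigenvalue λ = -2 with algebraic multiplicity 2.
Eigenvector v = (1,-3); generalized eigenvector w with (A-λI)w=v is (0,-1).
General solution: e^(-2t)[C_1·v + C_2·(t·v + w)].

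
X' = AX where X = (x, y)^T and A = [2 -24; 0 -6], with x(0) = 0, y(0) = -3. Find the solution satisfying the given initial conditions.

x(t) = 9e^(2t) - 9e^(-6t), y(t) = -3e^(-6t)

Coefficient matrix A = [[2, -24], [0, -6]].
Characteristic polynomial det(A - λI) = λ^2 + 4λ - 12 = 0.
Eigenvalues λ = 2, -6.
For λ=2: (A-λI) row 1 is [0, -24], so an eigenvector is (1, 0).
For λ=-6: (A-λI) row 1 is [8, -24], so an eigenvector is (3, 1).
General solution: K_1e^(2t)(1,0) + K_2e^(-6t)(3,1).
Applying x(0)=0, y(0)=-3 gives K_1=9, K_2=-3.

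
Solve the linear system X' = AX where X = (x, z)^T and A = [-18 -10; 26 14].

Coefficient matrix A = [[-18, -10], [26, 14]].
Characteristic polynomial det(A - λI) = λ^2 + 4λ + 8 = 0.
Eigenvalues λ = -2 ± 2i (complex conjugate pair).
For λ=-2+2i: an eigenvector is (-2,3) - i(1,-2) = (-2 - i, 3 + 2i).
A real fundamental pair from Re and Im of e^((-2+2i)t)v: X_1 = e^(-2t)(cos(2t)·(-2,3) + sin(2t)·(1,-2)), X_2 = e^(-2t)(sin(2t)·(-2,3) - cos(2t)·(1,-2)).
General solution: c_1X_1 + c_2X_2.

x(t) = c_1e^(-2t)sin(2t) - 2c_1e^(-2t)cos(2t) - 2c_2e^(-2t)sin(2t) - c_2e^(-2t)cos(2t), z(t) = -2c_1e^(-2t)sin(2t) + 3c_1e^(-2t)cos(2t) + 3c_2e^(-2t)sin(2t) + 2c_2e^(-2t)cos(2t)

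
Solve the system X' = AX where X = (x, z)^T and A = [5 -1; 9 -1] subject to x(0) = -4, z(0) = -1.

x(t) = -11te^(2t) - 4e^(2t), z(t) = -33te^(2t) - e^(2t)

Coefficient matrix A = [[5, -1], [9, -1]].
Characteristic polynomial det(A - λI) = λ^2 - 4λ + 4 = 0.
Single eigenvalue λ = 2 with algebraic multiplicity 2.
Eigenvector v = (1,3); generalized eigenvector w with (A-λI)w=v is (0,-1).
General solution: e^(2t)[C_1·v + C_2·(t·v + w)].
Applying x(0)=-4, z(0)=-1 gives C_1=-4, C_2=-11.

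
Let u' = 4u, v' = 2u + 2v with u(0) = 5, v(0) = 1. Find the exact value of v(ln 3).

369

A = [[4,0],[2,2]]; eigenvalues λ = 2, 4.
Eigenvectors: (0,-1) for λ=2, (1,1) for λ=4.
From the initial condition, c_1 = 4, c_2 = 5.
v(ln 3) = (4)(3^2)(-1) + (5)(3^4)(1) = 369.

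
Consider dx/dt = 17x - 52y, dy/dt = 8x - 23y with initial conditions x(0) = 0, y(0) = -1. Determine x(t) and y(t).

Coefficient matrix A = [[17, -52], [8, -23]].
Characteristic polynomial det(A - λI) = λ^2 + 6λ + 25 = 0.
Eigenvalues λ = -3 ± 4i (complex conjugate pair).
For λ=-3+4i: an eigenvector is (-3,-1) - i(-2,-1) = (-3 + 2i, -1 + i).
A real fundamental pair from Re and Im of e^((-3+4i)t)v: X_1 = e^(-3t)(cos(4t)·(-3,-1) + sin(4t)·(-2,-1)), X_2 = e^(-3t)(sin(4t)·(-3,-1) - cos(4t)·(-2,-1)).
General solution: K_1X_1 + K_2X_2.
Applying x(0)=0, y(0)=-1 gives K_1=-2, K_2=-3.

x(t) = 13e^(-3t)sin(4t), y(t) = 5e^(-3t)sin(4t) - e^(-3t)cos(4t)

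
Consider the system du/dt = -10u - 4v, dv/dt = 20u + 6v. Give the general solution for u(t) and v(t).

u(t) = K_1e^(-2t)cos(4t) + K_2e^(-2t)sin(4t), v(t) = K_1e^(-2t)sin(4t) - 2K_1e^(-2t)cos(4t) - 2K_2e^(-2t)sin(4t) - K_2e^(-2t)cos(4t)

Coefficient matrix A = [[-10, -4], [20, 6]].
Characteristic polynomial det(A - λI) = λ^2 + 4λ + 20 = 0.
Eigenvalues λ = -2 ± 4i (complex conjugate pair).
For λ=-2+4i: an eigenvector is (1,-2) - i(0,1) = (1, -2 - i).
A real fundamental pair from Re and Im of e^((-2+4i)t)v: X_1 = e^(-2t)(cos(4t)·(1,-2) + sin(4t)·(0,1)), X_2 = e^(-2t)(sin(4t)·(1,-2) - cos(4t)·(0,1)).
General solution: K_1X_1 + K_2X_2.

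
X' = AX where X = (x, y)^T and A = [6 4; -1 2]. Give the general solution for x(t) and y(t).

x(t) = 2c_1e^(4t) + 2c_2te^(4t) - 3c_2e^(4t), y(t) = -c_1e^(4t) - c_2te^(4t) + 2c_2e^(4t)

Coefficient matrix A = [[6, 4], [-1, 2]].
Characteristic polynomial det(A - λI) = λ^2 - 8λ + 16 = 0.
Single eigenvalue λ = 4 with algebraic multiplicity 2.
Eigenvector v = (2,-1); generalized eigenvector w with (A-λI)w=v is (-3,2).
General solution: e^(4t)[c_1·v + c_2·(t·v + w)].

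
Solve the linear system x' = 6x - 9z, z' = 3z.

Coefficient matrix A = [[6, -9], [0, 3]].
Characteristic polynomial det(A - λI) = λ^2 - 9λ + 18 = 0.
Eigenvalues λ = 6, 3.
For λ=6: (A-λI) row 1 is [0, -9], so an eigenvector is (1, 0).
For λ=3: (A-λI) row 1 is [3, -9], so an eigenvector is (3, 1).
General solution: C_1e^(6t)(1,0) + C_2e^(3t)(3,1).

x(t) = C_1e^(6t) + 3C_2e^(3t), z(t) = C_2e^(3t)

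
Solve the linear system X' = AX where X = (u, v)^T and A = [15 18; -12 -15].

u(t) = 3K_1e^(3t) - K_2e^(-3t), v(t) = -2K_1e^(3t) + K_2e^(-3t)

Coefficient matrix A = [[15, 18], [-12, -15]].
Characteristic polynomial det(A - λI) = λ^2 - 9 = 0.
Eigenvalues λ = 3, -3.
For λ=3: (A-λI) row 1 is [12, 18], so an eigenvector is (3, -2).
For λ=-3: (A-λI) row 1 is [18, 18], so an eigenvector is (-1, 1).
General solution: K_1e^(3t)(3,-2) + K_2e^(-3t)(-1,1).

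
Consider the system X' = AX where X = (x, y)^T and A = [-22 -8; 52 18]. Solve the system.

x(t) = -K_1e^(-2t)sin(4t) - K_1e^(-2t)cos(4t) - K_2e^(-2t)sin(4t) + K_2e^(-2t)cos(4t), y(t) = 2K_1e^(-2t)sin(4t) + 3K_1e^(-2t)cos(4t) + 3K_2e^(-2t)sin(4t) - 2K_2e^(-2t)cos(4t)

Coefficient matrix A = [[-22, -8], [52, 18]].
Characteristic polynomial det(A - λI) = λ^2 + 4λ + 20 = 0.
Eigenvalues λ = -2 ± 4i (complex conjugate pair).
For λ=-2+4i: an eigenvector is (-1,3) - i(-1,2) = (-1 + i, 3 - 2i).
A real fundamental pair from Re and Im of e^((-2+4i)t)v: X_1 = e^(-2t)(cos(4t)·(-1,3) + sin(4t)·(-1,2)), X_2 = e^(-2t)(sin(4t)·(-1,3) - cos(4t)·(-1,2)).
General solution: K_1X_1 + K_2X_2.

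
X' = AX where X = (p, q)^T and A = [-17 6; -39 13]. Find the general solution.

p(t) = c_1e^(-2t)sin(3t) + c_1e^(-2t)cos(3t) + c_2e^(-2t)sin(3t) - c_2e^(-2t)cos(3t), q(t) = 2c_1e^(-2t)sin(3t) + 3c_1e^(-2t)cos(3t) + 3c_2e^(-2t)sin(3t) - 2c_2e^(-2t)cos(3t)

Coefficient matrix A = [[-17, 6], [-39, 13]].
Characteristic polynomial det(A - λI) = λ^2 + 4λ + 13 = 0.
Eigenvalues λ = -2 ± 3i (complex conjugate pair).
For λ=-2+3i: an eigenvector is (1,3) - i(1,2) = (1 - i, 3 - 2i).
A real fundamental pair from Re and Im of e^((-2+3i)t)v: X_1 = e^(-2t)(cos(3t)·(1,3) + sin(3t)·(1,2)), X_2 = e^(-2t)(sin(3t)·(1,3) - cos(3t)·(1,2)).
General solution: c_1X_1 + c_2X_2.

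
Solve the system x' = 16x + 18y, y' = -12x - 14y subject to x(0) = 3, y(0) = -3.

x(t) = 3e^(-2t), y(t) = -3e^(-2t)

Coefficient matrix A = [[16, 18], [-12, -14]].
Characteristic polynomial det(A - λI) = λ^2 - 2λ - 8 = 0.
Eigenvalues λ = 4, -2.
For λ=4: (A-λI) row 1 is [12, 18], so an eigenvector is (-3, 2).
For λ=-2: (A-λI) row 1 is [18, 18], so an eigenvector is (1, -1).
General solution: K_1e^(4t)(-3,2) + K_2e^(-2t)(1,-1).
Applying x(0)=3, y(0)=-3 gives K_1=0, K_2=3.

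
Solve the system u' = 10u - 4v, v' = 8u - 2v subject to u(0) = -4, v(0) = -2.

u(t) = -6e^(6t) + 2e^(2t), v(t) = -6e^(6t) + 4e^(2t)

Coefficient matrix A = [[10, -4], [8, -2]].
Characteristic polynomial det(A - λI) = λ^2 - 8λ + 12 = 0.
Eigenvalues λ = 6, 2.
For λ=6: (A-λI) row 1 is [4, -4], so an eigenvector is (-1, -1).
For λ=2: (A-λI) row 1 is [8, -4], so an eigenvector is (1, 2).
General solution: K_1e^(6t)(-1,-1) + K_2e^(2t)(1,2).
Applying u(0)=-4, v(0)=-2 gives K_1=6, K_2=2.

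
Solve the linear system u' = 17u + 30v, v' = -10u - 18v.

Coefficient matrix A = [[17, 30], [-10, -18]].
Characteristic polynomial det(A - λI) = λ^2 + λ - 6 = 0.
Eigenvalues λ = -3, 2.
For λ=-3: (A-λI) row 1 is [20, 30], so an eigenvector is (-3, 2).
For λ=2: (A-λI) row 1 is [15, 30], so an eigenvector is (2, -1).
General solution: c_1e^(-3t)(-3,2) + c_2e^(2t)(2,-1).

u(t) = -3c_1e^(-3t) + 2c_2e^(2t), v(t) = 2c_1e^(-3t) - c_2e^(2t)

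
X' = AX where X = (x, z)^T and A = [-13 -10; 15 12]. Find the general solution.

x(t) = -2K_1e^(2t) + K_2e^(-3t), z(t) = 3K_1e^(2t) - K_2e^(-3t)

Coefficient matrix A = [[-13, -10], [15, 12]].
Characteristic polynomial det(A - λI) = λ^2 + λ - 6 = 0.
Eigenvalues λ = 2, -3.
For λ=2: (A-λI) row 1 is [-15, -10], so an eigenvector is (-2, 3).
For λ=-3: (A-λI) row 1 is [-10, -10], so an eigenvector is (1, -1).
General solution: K_1e^(2t)(-2,3) + K_2e^(-3t)(1,-1).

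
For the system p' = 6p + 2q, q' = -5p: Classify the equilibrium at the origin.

A = [[6,2],[-5,0]]; det(A-λI) = λ^2 - 6λ + 10.
λ = 3 ± i: positive real part.

unstable spiral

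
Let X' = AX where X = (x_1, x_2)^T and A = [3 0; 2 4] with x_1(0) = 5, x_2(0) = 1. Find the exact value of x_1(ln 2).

40

A = [[3,0],[2,4]]; eigenvalues λ = 3, 4.
Eigenvectors: (-1,2) for λ=3, (0,1) for λ=4.
From the initial condition, c_1 = -5, c_2 = 11.
x_1(ln 2) = (-5)(2^3)(-1) + (11)(2^4)(0) = 40.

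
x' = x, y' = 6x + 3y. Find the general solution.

x(t) = C_2e^(t), y(t) = -C_1e^(3t) - 3C_2e^(t)

Coefficient matrix A = [[1, 0], [6, 3]].
Characteristic polynomial det(A - λI) = λ^2 - 4λ + 3 = 0.
Eigenvalues λ = 3, 1.
For λ=3: (A-λI) row 1 is [-2, 0], so an eigenvector is (0, -1).
For λ=1: (A-λI) row 2 is [6, 2], so an eigenvector is (1, -3).
General solution: C_1e^(3t)(0,-1) + C_2e^(t)(1,-3).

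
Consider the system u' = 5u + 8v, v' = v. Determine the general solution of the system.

u(t) = 2C_1e^(t) - C_2e^(5t), v(t) = -C_1e^(t)

Coefficient matrix A = [[5, 8], [0, 1]].
Characteristic polynomial det(A - λI) = λ^2 - 6λ + 5 = 0.
Eigenvalues λ = 1, 5.
For λ=1: (A-λI) row 1 is [4, 8], so an eigenvector is (2, -1).
For λ=5: (A-λI) row 1 is [0, 8], so an eigenvector is (-1, 0).
General solution: C_1e^(t)(2,-1) + C_2e^(5t)(-1,0).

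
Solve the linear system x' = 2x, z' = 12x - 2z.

x(t) = K_1e^(2t), z(t) = 3K_1e^(2t) - K_2e^(-2t)

Coefficient matrix A = [[2, 0], [12, -2]].
Characteristic polynomial det(A - λI) = λ^2 - 4 = 0.
Eigenvalues λ = 2, -2.
For λ=2: (A-λI) row 2 is [12, -4], so an eigenvector is (1, 3).
For λ=-2: (A-λI) row 1 is [4, 0], so an eigenvector is (0, -1).
General solution: K_1e^(2t)(1,3) + K_2e^(-2t)(0,-1).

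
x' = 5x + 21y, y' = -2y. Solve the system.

Coefficient matrix A = [[5, 21], [0, -2]].
Characteristic polynomial det(A - λI) = λ^2 - 3λ - 10 = 0.
Eigenvalues λ = 5, -2.
For λ=5: (A-λI) row 1 is [0, 21], so an eigenvector is (1, 0).
For λ=-2: (A-λI) row 1 is [7, 21], so an eigenvector is (3, -1).
General solution: c_1e^(5t)(1,0) + c_2e^(-2t)(3,-1).

x(t) = c_1e^(5t) + 3c_2e^(-2t), y(t) = -c_2e^(-2t)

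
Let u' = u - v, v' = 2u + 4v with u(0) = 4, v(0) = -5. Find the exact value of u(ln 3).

54

A = [[1,-1],[2,4]]; eigenvalues λ = 2, 3.
Eigenvectors: (1,-1) for λ=2, (-1,2) for λ=3.
From the initial condition, c_1 = 3, c_2 = -1.
u(ln 3) = (3)(3^2)(1) + (-1)(3^3)(-1) = 54.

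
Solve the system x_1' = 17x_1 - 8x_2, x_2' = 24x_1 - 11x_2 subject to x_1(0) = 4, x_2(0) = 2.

Coefficient matrix A = [[17, -8], [24, -11]].
Characteristic polynomial det(A - λI) = λ^2 - 6λ + 5 = 0.
Eigenvalues λ = 5, 1.
For λ=5: (A-λI) row 1 is [12, -8], so an eigenvector is (-2, -3).
For λ=1: (A-λI) row 1 is [16, -8], so an eigenvector is (1, 2).
General solution: K_1e^(5t)(-2,-3) + K_2e^(t)(1,2).
Applying x_1(0)=4, x_2(0)=2 gives K_1=-6, K_2=-8.

x_1(t) = 12e^(5t) - 8e^(t), x_2(t) = 18e^(5t) - 16e^(t)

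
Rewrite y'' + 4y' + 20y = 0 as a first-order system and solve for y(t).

y(t) = C_1e^(-2t)cos(4t) + C_2e^(-2t)sin(4t)

Let x_1 = y, x_2 = y'. Then x_1' = x_2 and x_2' = -20x_1 - 4x_2.
A = [[0,1],[-20,-4]]; det(A-λI) = λ^2 + 4λ + 20.
Eigenvalues λ = -2 ± 4i.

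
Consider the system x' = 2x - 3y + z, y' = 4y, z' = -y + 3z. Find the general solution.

x(t) = c_1e^(2t) - 2c_2e^(4t) + c_3e^(3t), y(t) = c_2e^(4t), z(t) = -c_2e^(4t) + c_3e^(3t)

Coefficient matrix A = [[2, -3, 1], [0, 4, 0], [0, -1, 3]].
det(A - λI) = 0 gives eigenvalues λ = 2, 4, 3.
For λ=2: eigenvector (1,0,0).
For λ=4: eigenvector (-2,1,-1).
For λ=3: eigenvector (1,0,1).
General solution: c_1e^(2t)(1,0,0) + c_2e^(4t)(-2,1,-1) + c_3e^(3t)(1,0,1).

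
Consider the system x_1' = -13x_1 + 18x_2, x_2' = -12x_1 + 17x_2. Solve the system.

Coefficient matrix A = [[-13, 18], [-12, 17]].
Characteristic polynomial det(A - λI) = λ^2 - 4λ - 5 = 0.
Eigenvalues λ = -1, 5.
For λ=-1: (A-λI) row 1 is [-12, 18], so an eigenvector is (3, 2).
For λ=5: (A-λI) row 1 is [-18, 18], so an eigenvector is (1, 1).
General solution: c_1e^(-t)(3,2) + c_2e^(5t)(1,1).

x_1(t) = 3c_1e^(-t) + c_2e^(5t), x_2(t) = 2c_1e^(-t) + c_2e^(5t)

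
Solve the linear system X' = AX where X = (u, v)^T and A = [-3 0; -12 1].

u(t) = -K_1e^(-3t), v(t) = -3K_1e^(-3t) + K_2e^(t)

Coefficient matrix A = [[-3, 0], [-12, 1]].
Characteristic polynomial det(A - λI) = λ^2 + 2λ - 3 = 0.
Eigenvalues λ = -3, 1.
For λ=-3: (A-λI) row 2 is [-12, 4], so an eigenvector is (-1, -3).
For λ=1: (A-λI) row 1 is [-4, 0], so an eigenvector is (0, 1).
General solution: K_1e^(-3t)(-1,-3) + K_2e^(t)(0,1).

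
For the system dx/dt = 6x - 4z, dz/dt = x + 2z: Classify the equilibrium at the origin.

A = [[6,-4],[1,2]]; det(A-λI) = λ^2 - 8λ + 16.
repeated λ = 4 with a single eigenvector.

unstable improper node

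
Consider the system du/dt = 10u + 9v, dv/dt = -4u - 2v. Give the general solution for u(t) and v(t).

Coefficient matrix A = [[10, 9], [-4, -2]].
Characteristic polynomial det(A - λI) = λ^2 - 8λ + 16 = 0.
Single eigenvalue λ = 4 with algebraic multiplicity 2.
Eigenvector v = (3,-2); generalized eigenvector w with (A-λI)w=v is (-1,1).
General solution: e^(4t)[C_1·v + C_2·(t·v + w)].

u(t) = 3C_1e^(4t) + 3C_2te^(4t) - C_2e^(4t), v(t) = -2C_1e^(4t) - 2C_2te^(4t) + C_2e^(4t)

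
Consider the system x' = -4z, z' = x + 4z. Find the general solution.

x(t) = -2K_1e^(2t) - 2K_2te^(2t) - 3K_2e^(2t), z(t) = K_1e^(2t) + K_2te^(2t) + 2K_2e^(2t)

Coefficient matrix A = [[0, -4], [1, 4]].
Characteristic polynomial det(A - λI) = λ^2 - 4λ + 4 = 0.
Single eigenvalue λ = 2 with algebraic multiplicity 2.
Eigenvector v = (-2,1); generalized eigenvector w with (A-λI)w=v is (-3,2).
General solution: e^(2t)[K_1·v + K_2·(t·v + w)].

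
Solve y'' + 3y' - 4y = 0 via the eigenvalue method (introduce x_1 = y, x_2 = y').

y(t) = K_1e^(-4t) + K_2e^(t)

Let x_1 = y, x_2 = y'. Then x_1' = x_2 and x_2' = 4x_1 - 3x_2.
A = [[0,1],[4,-3]]; det(A-λI) = λ^2 + 3λ - 4.
Eigenvalues λ = -4, 1 with eigenvectors (1,-4), (1,1).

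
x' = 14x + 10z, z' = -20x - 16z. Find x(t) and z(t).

x(t) = -C_1e^(4t) + C_2e^(-6t), z(t) = C_1e^(4t) - 2C_2e^(-6t)

Coefficient matrix A = [[14, 10], [-20, -16]].
Characteristic polynomial det(A - λI) = λ^2 + 2λ - 24 = 0.
Eigenvalues λ = 4, -6.
For λ=4: (A-λI) row 1 is [10, 10], so an eigenvector is (-1, 1).
For λ=-6: (A-λI) row 1 is [20, 10], so an eigenvector is (1, -2).
General solution: C_1e^(4t)(-1,1) + C_2e^(-6t)(1,-2).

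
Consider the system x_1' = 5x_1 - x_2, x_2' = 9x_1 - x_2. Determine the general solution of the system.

x_1(t) = K_1e^(2t) + K_2te^(2t), x_2(t) = 3K_1e^(2t) + 3K_2te^(2t) - K_2e^(2t)

Coefficient matrix A = [[5, -1], [9, -1]].
Characteristic polynomial det(A - λI) = λ^2 - 4λ + 4 = 0.
Single eigenvalue λ = 2 with algebraic multiplicity 2.
Eigenvector v = (1,3); generalized eigenvector w with (A-λI)w=v is (0,-1).
General solution: e^(2t)[K_1·v + K_2·(t·v + w)].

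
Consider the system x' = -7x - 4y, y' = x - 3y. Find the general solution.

Coefficient matrix A = [[-7, -4], [1, -3]].
Characteristic polynomial det(A - λI) = λ^2 + 10λ + 25 = 0.
Single eigenvalue λ = -5 with algebraic multiplicity 2.
Eigenvector v = (2,-1); generalized eigenvector w with (A-λI)w=v is (-3,1).
General solution: e^(-5t)[C_1·v + C_2·(t·v + w)].

x(t) = 2C_1e^(-5t) + 2C_2te^(-5t) - 3C_2e^(-5t), y(t) = -C_1e^(-5t) - C_2te^(-5t) + C_2e^(-5t)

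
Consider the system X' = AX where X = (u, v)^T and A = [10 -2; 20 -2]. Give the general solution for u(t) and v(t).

Coefficient matrix A = [[10, -2], [20, -2]].
Characteristic polynomial det(A - λI) = λ^2 - 8λ + 20 = 0.
Eigenvalues λ = 4 ± 2i (complex conjugate pair).
For λ=4+2i: an eigenvector is (0,1) - i(-1,-3) = (0 + i, 1 + 3i).
A real fundamental pair from Re and Im of e^((4+2i)t)v: X_1 = e^(4t)(cos(2t)·(0,1) + sin(2t)·(-1,-3)), X_2 = e^(4t)(sin(2t)·(0,1) - cos(2t)·(-1,-3)).
General solution: c_1X_1 + c_2X_2.

u(t) = -c_1e^(4t)sin(2t) + c_2e^(4t)cos(2t), v(t) = -3c_1e^(4t)sin(2t) + c_1e^(4t)cos(2t) + c_2e^(4t)sin(2t) + 3c_2e^(4t)cos(2t)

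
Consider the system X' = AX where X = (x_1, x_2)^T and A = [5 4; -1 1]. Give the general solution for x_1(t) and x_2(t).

Coefficient matrix A = [[5, 4], [-1, 1]].
Characteristic polynomial det(A - λI) = λ^2 - 6λ + 9 = 0.
Single eigenvalue λ = 3 with algebraic multiplicity 2.
Eigenvector v = (-2,1); generalized eigenvector w with (A-λI)w=v is (-1,0).
General solution: e^(3t)[K_1·v + K_2·(t·v + w)].

x_1(t) = -2K_1e^(3t) - 2K_2te^(3t) - K_2e^(3t), x_2(t) = K_1e^(3t) + K_2te^(3t)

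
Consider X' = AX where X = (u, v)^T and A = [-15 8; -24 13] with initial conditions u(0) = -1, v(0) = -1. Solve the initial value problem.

Coefficient matrix A = [[-15, 8], [-24, 13]].
Characteristic polynomial det(A - λI) = λ^2 + 2λ - 3 = 0.
Eigenvalues λ = 1, -3.
For λ=1: (A-λI) row 1 is [-16, 8], so an eigenvector is (1, 2).
For λ=-3: (A-λI) row 1 is [-12, 8], so an eigenvector is (2, 3).
General solution: K_1e^(t)(1,2) + K_2e^(-3t)(2,3).
Applying u(0)=-1, v(0)=-1 gives K_1=1, K_2=-1.

u(t) = e^(t) - 2e^(-3t), v(t) = 2e^(t) - 3e^(-3t)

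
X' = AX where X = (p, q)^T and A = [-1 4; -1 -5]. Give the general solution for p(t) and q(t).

p(t) = 2C_1e^(-3t) + 2C_2te^(-3t) + 3C_2e^(-3t), q(t) = -C_1e^(-3t) - C_2te^(-3t) - C_2e^(-3t)

Coefficient matrix A = [[-1, 4], [-1, -5]].
Characteristic polynomial det(A - λI) = λ^2 + 6λ + 9 = 0.
Single eigenvalue λ = -3 with algebraic multiplicity 2.
Eigenvector v = (2,-1); generalized eigenvector w with (A-λI)w=v is (3,-1).
General solution: e^(-3t)[C_1·v + C_2·(t·v + w)].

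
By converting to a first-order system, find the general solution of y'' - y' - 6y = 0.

Let x_1 = y, x_2 = y'. Then x_1' = x_2 and x_2' = 6x_1 + x_2.
A = [[0,1],[6,1]]; det(A-λI) = λ^2 - λ - 6.
Eigenvalues λ = -2, 3 with eigenvectors (1,-2), (1,3).

y(t) = K_1e^(-2t) + K_2e^(3t)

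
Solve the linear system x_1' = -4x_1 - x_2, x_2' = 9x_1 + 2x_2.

Coefficient matrix A = [[-4, -1], [9, 2]].
Characteristic polynomial det(A - λI) = λ^2 + 2λ + 1 = 0.
Single eigenvalue λ = -1 with algebraic multiplicity 2.
Eigenvector v = (-1,3); generalized eigenvector w with (A-λI)w=v is (0,1).
General solution: e^(-t)[c_1·v + c_2·(t·v + w)].

x_1(t) = -c_1e^(-t) - c_2te^(-t), x_2(t) = 3c_1e^(-t) + 3c_2te^(-t) + c_2e^(-t)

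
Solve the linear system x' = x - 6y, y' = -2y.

Coefficient matrix A = [[1, -6], [0, -2]].
Characteristic polynomial det(A - λI) = λ^2 + λ - 2 = 0.
Eigenvalues λ = -2, 1.
For λ=-2: (A-λI) row 1 is [3, -6], so an eigenvector is (2, 1).
For λ=1: (A-λI) row 1 is [0, -6], so an eigenvector is (-1, 0).
General solution: c_1e^(-2t)(2,1) + c_2e^(t)(-1,0).

x(t) = 2c_1e^(-2t) - c_2e^(t), y(t) = c_1e^(-2t)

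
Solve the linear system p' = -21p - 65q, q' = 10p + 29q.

Coefficient matrix A = [[-21, -65], [10, 29]].
Characteristic polynomial det(A - λI) = λ^2 - 8λ + 41 = 0.
Eigenvalues λ = 4 ± 5i (complex conjugate pair).
For λ=4+5i: an eigenvector is (2,-1) - i(3,-1) = (2 - 3i, -1 + i).
A real fundamental pair from Re and Im of e^((4+5i)t)v: X_1 = e^(4t)(cos(5t)·(2,-1) + sin(5t)·(3,-1)), X_2 = e^(4t)(sin(5t)·(2,-1) - cos(5t)·(3,-1)).
General solution: c_1X_1 + c_2X_2.

p(t) = 3c_1e^(4t)sin(5t) + 2c_1e^(4t)cos(5t) + 2c_2e^(4t)sin(5t) - 3c_2e^(4t)cos(5t), q(t) = -c_1e^(4t)sin(5t) - c_1e^(4t)cos(5t) - c_2e^(4t)sin(5t) + c_2e^(4t)cos(5t)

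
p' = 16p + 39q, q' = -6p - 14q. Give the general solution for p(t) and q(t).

Coefficient matrix A = [[16, 39], [-6, -14]].
Characteristic polynomial det(A - λI) = λ^2 - 2λ + 10 = 0.
Eigenvalues λ = 1 ± 3i (complex conjugate pair).
For λ=1+3i: an eigenvector is (-3,1) - i(-2,1) = (-3 + 2i, 1 - i).
A real fundamental pair from Re and Im of e^((1+3i)t)v: X_1 = e^(t)(cos(3t)·(-3,1) + sin(3t)·(-2,1)), X_2 = e^(t)(sin(3t)·(-3,1) - cos(3t)·(-2,1)).
General solution: K_1X_1 + K_2X_2.

p(t) = -2K_1e^(t)sin(3t) - 3K_1e^(t)cos(3t) - 3K_2e^(t)sin(3t) + 2K_2e^(t)cos(3t), q(t) = K_1e^(t)sin(3t) + K_1e^(t)cos(3t) + K_2e^(t)sin(3t) - K_2e^(t)cos(3t)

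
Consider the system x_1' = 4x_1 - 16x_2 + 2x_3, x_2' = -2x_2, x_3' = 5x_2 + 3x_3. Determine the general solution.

x_1(t) = K_1e^(4t) + 3K_2e^(-2t) - 2K_3e^(3t), x_2(t) = K_2e^(-2t), x_3(t) = -K_2e^(-2t) + K_3e^(3t)

Coefficient matrix A = [[4, -16, 2], [0, -2, 0], [0, 5, 3]].
det(A - λI) = 0 gives eigenvalues λ = 4, -2, 3.
For λ=4: eigenvector (1,0,0).
For λ=-2: eigenvector (3,1,-1).
For λ=3: eigenvector (-2,0,1).
General solution: K_1e^(4t)(1,0,0) + K_2e^(-2t)(3,1,-1) + K_3e^(3t)(-2,0,1).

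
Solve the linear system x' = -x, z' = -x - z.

x(t) = C_2e^(-t), z(t) = -C_1e^(-t) - C_2te^(-t) - C_2e^(-t)

Coefficient matrix A = [[-1, 0], [-1, -1]].
Characteristic polynomial det(A - λI) = λ^2 + 2λ + 1 = 0.
Single eigenvalue λ = -1 with algebraic multiplicity 2.
Eigenvector v = (0,-1); generalized eigenvector w with (A-λI)w=v is (1,-1).
General solution: e^(-t)[C_1·v + C_2·(t·v + w)].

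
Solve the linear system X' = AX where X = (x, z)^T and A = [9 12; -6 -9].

x(t) = c_1e^(-3t) + 2c_2e^(3t), z(t) = -c_1e^(-3t) - c_2e^(3t)

Coefficient matrix A = [[9, 12], [-6, -9]].
Characteristic polynomial det(A - λI) = λ^2 - 9 = 0.
Eigenvalues λ = -3, 3.
For λ=-3: (A-λI) row 1 is [12, 12], so an eigenvector is (1, -1).
For λ=3: (A-λI) row 1 is [6, 12], so an eigenvector is (2, -1).
General solution: c_1e^(-3t)(1,-1) + c_2e^(3t)(2,-1).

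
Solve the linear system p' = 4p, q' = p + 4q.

p(t) = c_2e^(4t), q(t) = c_1e^(4t) + c_2te^(4t) + 2c_2e^(4t)

Coefficient matrix A = [[4, 0], [1, 4]].
Characteristic polynomial det(A - λI) = λ^2 - 8λ + 16 = 0.
Single eigenvalue λ = 4 with algebraic multiplicity 2.
Eigenvector v = (0,1); generalized eigenvector w with (A-λI)w=v is (1,2).
General solution: e^(4t)[c_1·v + c_2·(t·v + w)].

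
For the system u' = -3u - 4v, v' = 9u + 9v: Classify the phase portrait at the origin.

unstable improper node

A = [[-3,-4],[9,9]]; det(A-λI) = λ^2 - 6λ + 9.
repeated λ = 3 with a single eigenvector.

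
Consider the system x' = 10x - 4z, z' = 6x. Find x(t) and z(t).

x(t) = K_1e^(6t) + 2K_2e^(4t), z(t) = K_1e^(6t) + 3K_2e^(4t)

Coefficient matrix A = [[10, -4], [6, 0]].
Characteristic polynomial det(A - λI) = λ^2 - 10λ + 24 = 0.
Eigenvalues λ = 6, 4.
For λ=6: (A-λI) row 1 is [4, -4], so an eigenvector is (1, 1).
For λ=4: (A-λI) row 1 is [6, -4], so an eigenvector is (2, 3).
General solution: K_1e^(6t)(1,1) + K_2e^(4t)(2,3).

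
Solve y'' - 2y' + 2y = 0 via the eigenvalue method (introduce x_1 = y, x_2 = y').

y(t) = K_1e^(t)cos(t) + K_2e^(t)sin(t)

Let x_1 = y, x_2 = y'. Then x_1' = x_2 and x_2' = -2x_1 + 2x_2.
A = [[0,1],[-2,2]]; det(A-λI) = λ^2 - 2λ + 2.
Eigenvalues λ = 1 ± i.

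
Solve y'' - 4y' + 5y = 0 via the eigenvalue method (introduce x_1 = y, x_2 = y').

y(t) = K_1e^(2t)cos(t) + K_2e^(2t)sin(t)

Let x_1 = y, x_2 = y'. Then x_1' = x_2 and x_2' = -5x_1 + 4x_2.
A = [[0,1],[-5,4]]; det(A-λI) = λ^2 - 4λ + 5.
Eigenvalues λ = 2 ± i.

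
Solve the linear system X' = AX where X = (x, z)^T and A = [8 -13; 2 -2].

Coefficient matrix A = [[8, -13], [2, -2]].
Characteristic polynomial det(A - λI) = λ^2 - 6λ + 10 = 0.
Eigenvalues λ = 3 ± i (complex conjugate pair).
For λ=3+i: an eigenvector is (-3,-1) - i(-2,-1) = (-3 + 2i, -1 + i).
A real fundamental pair from Re and Im of e^((3+i)t)v: X_1 = e^(3t)(cos(t)·(-3,-1) + sin(t)·(-2,-1)), X_2 = e^(3t)(sin(t)·(-3,-1) - cos(t)·(-2,-1)).
General solution: C_1X_1 + C_2X_2.

x(t) = -2C_1e^(3t)sin(t) - 3C_1e^(3t)cos(t) - 3C_2e^(3t)sin(t) + 2C_2e^(3t)cos(t), z(t) = -C_1e^(3t)sin(t) - C_1e^(3t)cos(t) - C_2e^(3t)sin(t) + C_2e^(3t)cos(t)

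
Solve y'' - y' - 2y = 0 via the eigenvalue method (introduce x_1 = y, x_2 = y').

Let x_1 = y, x_2 = y'. Then x_1' = x_2 and x_2' = 2x_1 + x_2.
A = [[0,1],[2,1]]; det(A-λI) = λ^2 - λ - 2.
Eigenvalues λ = 2, -1 with eigenvectors (1,2), (1,-1).

y(t) = c_1e^(2t) + c_2e^(-t)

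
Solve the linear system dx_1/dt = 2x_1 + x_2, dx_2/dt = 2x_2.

Coefficient matrix A = [[2, 1], [0, 2]].
Characteristic polynomial det(A - λI) = λ^2 - 4λ + 4 = 0.
Single eigenvalue λ = 2 with algebraic multiplicity 2.
Eigenvector v = (-1,0); generalized eigenvector w with (A-λI)w=v is (-3,-1).
General solution: e^(2t)[C_1·v + C_2·(t·v + w)].

x_1(t) = -C_1e^(2t) - C_2te^(2t) - 3C_2e^(2t), x_2(t) = -C_2e^(2t)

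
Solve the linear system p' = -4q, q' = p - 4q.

p(t) = -2K_1e^(-2t) - 2K_2te^(-2t) + 3K_2e^(-2t), q(t) = -K_1e^(-2t) - K_2te^(-2t) + 2K_2e^(-2t)

Coefficient matrix A = [[0, -4], [1, -4]].
Characteristic polynomial det(A - λI) = λ^2 + 4λ + 4 = 0.
Single eigenvalue λ = -2 with algebraic multiplicity 2.
Eigenvector v = (-2,-1); generalized eigenvector w with (A-λI)w=v is (3,2).
General solution: e^(-2t)[K_1·v + K_2·(t·v + w)].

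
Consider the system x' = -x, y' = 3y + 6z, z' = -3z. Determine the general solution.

Coefficient matrix A = [[-1, 0, 0], [0, 3, 6], [0, 0, -3]].
det(A - λI) = 0 gives eigenvalues λ = -1, 3, -3.
For λ=-1: eigenvector (1,0,0).
For λ=3: eigenvector (0,1,0).
For λ=-3: eigenvector (0,-1,1).
General solution: C_1e^(-t)(1,0,0) + C_2e^(3t)(0,1,0) + C_3e^(-3t)(0,-1,1).

x(t) = C_1e^(-t), y(t) = C_2e^(3t) - C_3e^(-3t), z(t) = C_3e^(-3t)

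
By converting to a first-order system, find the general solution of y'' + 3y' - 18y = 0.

y(t) = C_1e^(-6t) + C_2e^(3t)

Let x_1 = y, x_2 = y'. Then x_1' = x_2 and x_2' = 18x_1 - 3x_2.
A = [[0,1],[18,-3]]; det(A-λI) = λ^2 + 3λ - 18.
Eigenvalues λ = -6, 3 with eigenvectors (1,-6), (1,3).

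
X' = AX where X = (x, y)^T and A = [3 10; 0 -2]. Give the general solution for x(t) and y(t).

Coefficient matrix A = [[3, 10], [0, -2]].
Characteristic polynomial det(A - λI) = λ^2 - λ - 6 = 0.
Eigenvalues λ = -2, 3.
For λ=-2: (A-λI) row 1 is [5, 10], so an eigenvector is (-2, 1).
For λ=3: (A-λI) row 1 is [0, 10], so an eigenvector is (1, 0).
General solution: C_1e^(-2t)(-2,1) + C_2e^(3t)(1,0).

x(t) = -2C_1e^(-2t) + C_2e^(3t), y(t) = C_1e^(-2t)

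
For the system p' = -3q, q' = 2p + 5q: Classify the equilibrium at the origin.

unstable node

A = [[0,-3],[2,5]]; det(A-λI) = λ^2 - 5λ + 6.
λ = 3, 2: both positive.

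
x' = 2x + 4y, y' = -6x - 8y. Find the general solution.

Coefficient matrix A = [[2, 4], [-6, -8]].
Characteristic polynomial det(A - λI) = λ^2 + 6λ + 8 = 0.
Eigenvalues λ = -2, -4.
For λ=-2: (A-λI) row 1 is [4, 4], so an eigenvector is (-1, 1).
For λ=-4: (A-λI) row 1 is [6, 4], so an eigenvector is (2, -3).
General solution: c_1e^(-2t)(-1,1) + c_2e^(-4t)(2,-3).

x(t) = -c_1e^(-2t) + 2c_2e^(-4t), y(t) = c_1e^(-2t) - 3c_2e^(-4t)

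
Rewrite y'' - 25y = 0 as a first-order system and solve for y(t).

Let x_1 = y, x_2 = y'. Then x_1' = x_2 and x_2' = 25x_1.
A = [[0,1],[25,0]]; det(A-λI) = λ^2 - 25.
Eigenvalues λ = -5, 5 with eigenvectors (1,-5), (1,5).

y(t) = C_1e^(-5t) + C_2e^(5t)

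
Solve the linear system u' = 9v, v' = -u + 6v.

Coefficient matrix A = [[0, 9], [-1, 6]].
Characteristic polynomial det(A - λI) = λ^2 - 6λ + 9 = 0.
Single eigenvalue λ = 3 with algebraic multiplicity 2.
Eigenvector v = (-3,-1); generalized eigenvector w with (A-λI)w=v is (1,0).
General solution: e^(3t)[C_1·v + C_2·(t·v + w)].

u(t) = -3C_1e^(3t) - 3C_2te^(3t) + C_2e^(3t), v(t) = -C_1e^(3t) - C_2te^(3t)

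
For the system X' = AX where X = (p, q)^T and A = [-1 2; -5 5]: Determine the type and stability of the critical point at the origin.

unstable spiral

A = [[-1,2],[-5,5]]; det(A-λI) = λ^2 - 4λ + 5.
λ = 2 ± i: positive real part.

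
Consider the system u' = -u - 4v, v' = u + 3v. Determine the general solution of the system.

u(t) = 2K_1e^(t) + 2K_2te^(t) + K_2e^(t), v(t) = -K_1e^(t) - K_2te^(t) - K_2e^(t)

Coefficient matrix A = [[-1, -4], [1, 3]].
Characteristic polynomial det(A - λI) = λ^2 - 2λ + 1 = 0.
Single eigenvalue λ = 1 with algebraic multiplicity 2.
Eigenvector v = (2,-1); generalized eigenvector w with (A-λI)w=v is (1,-1).
General solution: e^(t)[K_1·v + K_2·(t·v + w)].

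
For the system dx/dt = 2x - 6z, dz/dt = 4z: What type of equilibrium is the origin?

unstable node

A = [[2,-6],[0,4]]; det(A-λI) = λ^2 - 6λ + 8.
λ = 4, 2: both positive.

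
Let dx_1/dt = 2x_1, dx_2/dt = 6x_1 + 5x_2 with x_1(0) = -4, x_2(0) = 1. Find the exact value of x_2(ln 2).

A = [[2,0],[6,5]]; eigenvalues λ = 2, 5.
Eigenvectors: (1,-2) for λ=2, (0,-1) for λ=5.
From the initial condition, c_1 = -4, c_2 = 7.
x_2(ln 2) = (-4)(2^2)(-2) + (7)(2^5)(-1) = -192.

-192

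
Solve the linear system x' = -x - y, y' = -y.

x(t) = c_1e^(-t) + c_2te^(-t) - 3c_2e^(-t), y(t) = -c_2e^(-t)

Coefficient matrix A = [[-1, -1], [0, -1]].
Characteristic polynomial det(A - λI) = λ^2 + 2λ + 1 = 0.
Single eigenvalue λ = -1 with algebraic multiplicity 2.
Eigenvector v = (1,0); generalized eigenvector w with (A-λI)w=v is (-3,-1).
General solution: e^(-t)[c_1·v + c_2·(t·v + w)].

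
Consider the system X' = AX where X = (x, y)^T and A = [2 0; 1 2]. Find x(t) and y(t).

x(t) = C_2e^(2t), y(t) = C_1e^(2t) + C_2te^(2t) - 3C_2e^(2t)

Coefficient matrix A = [[2, 0], [1, 2]].
Characteristic polynomial det(A - λI) = λ^2 - 4λ + 4 = 0.
Single eigenvalue λ = 2 with algebraic multiplicity 2.
Eigenvector v = (0,1); generalized eigenvector w with (A-λI)w=v is (1,-3).
General solution: e^(2t)[C_1·v + C_2·(t·v + w)].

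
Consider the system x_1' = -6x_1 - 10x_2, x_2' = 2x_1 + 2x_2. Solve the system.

x_1(t) = -c_1e^(-2t)sin(2t) - 2c_1e^(-2t)cos(2t) - 2c_2e^(-2t)sin(2t) + c_2e^(-2t)cos(2t), x_2(t) = c_1e^(-2t)cos(2t) + c_2e^(-2t)sin(2t)

Coefficient matrix A = [[-6, -10], [2, 2]].
Characteristic polynomial det(A - λI) = λ^2 + 4λ + 8 = 0.
Eigenvalues λ = -2 ± 2i (complex conjugate pair).
For λ=-2+2i: an eigenvector is (-2,1) - i(-1,0) = (-2 + i, 1).
A real fundamental pair from Re and Im of e^((-2+2i)t)v: X_1 = e^(-2t)(cos(2t)·(-2,1) + sin(2t)·(-1,0)), X_2 = e^(-2t)(sin(2t)·(-2,1) - cos(2t)·(-1,0)).
General solution: c_1X_1 + c_2X_2.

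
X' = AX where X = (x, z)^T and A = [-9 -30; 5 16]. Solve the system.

Coefficient matrix A = [[-9, -30], [5, 16]].
Characteristic polynomial det(A - λI) = λ^2 - 7λ + 6 = 0.
Eigenvalues λ = 6, 1.
For λ=6: (A-λI) row 1 is [-15, -30], so an eigenvector is (2, -1).
For λ=1: (A-λI) row 1 is [-10, -30], so an eigenvector is (3, -1).
General solution: C_1e^(6t)(2,-1) + C_2e^(t)(3,-1).

x(t) = 2C_1e^(6t) + 3C_2e^(t), z(t) = -C_1e^(6t) - C_2e^(t)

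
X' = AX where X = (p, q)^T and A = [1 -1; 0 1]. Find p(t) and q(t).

Coefficient matrix A = [[1, -1], [0, 1]].
Characteristic polynomial det(A - λI) = λ^2 - 2λ + 1 = 0.
Single eigenvalue λ = 1 with algebraic multiplicity 2.
Eigenvector v = (-1,0); generalized eigenvector w with (A-λI)w=v is (1,1).
General solution: e^(t)[K_1·v + K_2·(t·v + w)].

p(t) = -K_1e^(t) - K_2te^(t) + K_2e^(t), q(t) = K_2e^(t)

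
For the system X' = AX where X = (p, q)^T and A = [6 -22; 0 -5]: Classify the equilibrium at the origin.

A = [[6,-22],[0,-5]]; det(A-λI) = λ^2 - λ - 30.
λ = 6, -5: opposite signs.

saddle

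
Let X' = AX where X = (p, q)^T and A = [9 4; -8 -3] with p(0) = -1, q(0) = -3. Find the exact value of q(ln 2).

A = [[9,4],[-8,-3]]; eigenvalues λ = 5, 1.
Eigenvectors: (1,-1) for λ=5, (-1,2) for λ=1.
From the initial condition, c_1 = -5, c_2 = -4.
q(ln 2) = (-5)(2^5)(-1) + (-4)(2^1)(2) = 144.

144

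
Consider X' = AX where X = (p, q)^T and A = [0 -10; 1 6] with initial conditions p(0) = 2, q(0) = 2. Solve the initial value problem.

p(t) = -26e^(3t)sin(t) + 2e^(3t)cos(t), q(t) = 8e^(3t)sin(t) + 2e^(3t)cos(t)

Coefficient matrix A = [[0, -10], [1, 6]].
Characteristic polynomial det(A - λI) = λ^2 - 6λ + 10 = 0.
Eigenvalues λ = 3 ± i (complex conjugate pair).
For λ=3+i: an eigenvector is (-3,1) - i(-1,0) = (-3 + i, 1).
A real fundamental pair from Re and Im of e^((3+i)t)v: X_1 = e^(3t)(cos(t)·(-3,1) + sin(t)·(-1,0)), X_2 = e^(3t)(sin(t)·(-3,1) - cos(t)·(-1,0)).
General solution: C_1X_1 + C_2X_2.
Applying p(0)=2, q(0)=2 gives C_1=2, C_2=8.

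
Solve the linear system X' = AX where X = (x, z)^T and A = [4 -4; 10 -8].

x(t) = K_1e^(-2t)sin(2t) + K_1e^(-2t)cos(2t) + K_2e^(-2t)sin(2t) - K_2e^(-2t)cos(2t), z(t) = 2K_1e^(-2t)sin(2t) + K_1e^(-2t)cos(2t) + K_2e^(-2t)sin(2t) - 2K_2e^(-2t)cos(2t)

Coefficient matrix A = [[4, -4], [10, -8]].
Characteristic polynomial det(A - λI) = λ^2 + 4λ + 8 = 0.
Eigenvalues λ = -2 ± 2i (complex conjugate pair).
For λ=-2+2i: an eigenvector is (1,1) - i(1,2) = (1 - i, 1 - 2i).
A real fundamental pair from Re and Im of e^((-2+2i)t)v: X_1 = e^(-2t)(cos(2t)·(1,1) + sin(2t)·(1,2)), X_2 = e^(-2t)(sin(2t)·(1,1) - cos(2t)·(1,2)).
General solution: K_1X_1 + K_2X_2.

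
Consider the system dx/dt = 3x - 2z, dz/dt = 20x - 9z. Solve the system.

Coefficient matrix A = [[3, -2], [20, -9]].
Characteristic polynomial det(A - λI) = λ^2 + 6λ + 13 = 0.
Eigenvalues λ = -3 ± 2i (complex conjugate pair).
For λ=-3+2i: an eigenvector is (0,-1) - i(1,3) = (0 - i, -1 - 3i).
A real fundamental pair from Re and Im of e^((-3+2i)t)v: X_1 = e^(-3t)(cos(2t)·(0,-1) + sin(2t)·(1,3)), X_2 = e^(-3t)(sin(2t)·(0,-1) - cos(2t)·(1,3)).
General solution: K_1X_1 + K_2X_2.

x(t) = K_1e^(-3t)sin(2t) - K_2e^(-3t)cos(2t), z(t) = 3K_1e^(-3t)sin(2t) - K_1e^(-3t)cos(2t) - K_2e^(-3t)sin(2t) - 3K_2e^(-3t)cos(2t)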